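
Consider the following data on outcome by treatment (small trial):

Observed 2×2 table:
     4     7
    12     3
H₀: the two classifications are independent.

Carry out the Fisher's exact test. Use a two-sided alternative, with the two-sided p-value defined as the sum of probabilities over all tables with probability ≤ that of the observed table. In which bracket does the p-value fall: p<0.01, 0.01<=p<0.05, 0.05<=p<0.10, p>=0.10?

Margins: r₁=11, r₂=15, c₁=16, c₂=10, n=26
p_obs = C(11,4)·C(15,12)/C(26,16); sum pmf over tables with pmf ≤ p_obs
p-value (two-sided) = 0.04262
→ bracket: 0.01<=p<0.05

p-value bracket: 0.01<=p<0.05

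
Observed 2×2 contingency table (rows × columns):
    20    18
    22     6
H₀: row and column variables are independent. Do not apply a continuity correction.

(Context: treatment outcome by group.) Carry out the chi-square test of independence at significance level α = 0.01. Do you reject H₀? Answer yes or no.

reject H₀: no

Row totals [38, 28], col totals [42, 24], n=66
χ² = (20−24.18)²/24.18 + (18−13.82)²/13.82 + (22−17.82)²/17.82 + (6−10.18)²/10.18 = 4.6877
df = 1
p-value (upper-tail) = 0.03038
At α=0.01: p ≥ α → fail to reject H₀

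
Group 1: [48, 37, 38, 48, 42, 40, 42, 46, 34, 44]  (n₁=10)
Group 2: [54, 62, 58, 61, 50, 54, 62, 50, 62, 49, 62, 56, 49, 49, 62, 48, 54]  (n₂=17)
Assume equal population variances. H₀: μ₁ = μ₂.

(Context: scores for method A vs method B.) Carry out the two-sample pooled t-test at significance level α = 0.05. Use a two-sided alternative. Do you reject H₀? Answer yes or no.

reject H₀: yes

x̄₁=41.900, s₁=4.725, n₁=10
x̄₂=55.412, s₂=5.580, n₂=17
s_p² = [9·4.725² + 16·5.580²]/25 = 27.9607
SE = √(s_p²·(1/10+1/17)) = 2.1073
t = (41.900−55.412)/2.1073 = -6.4118
df = 25
p-value (two-sided) = 0.00000
At α=0.05: p < α → reject H₀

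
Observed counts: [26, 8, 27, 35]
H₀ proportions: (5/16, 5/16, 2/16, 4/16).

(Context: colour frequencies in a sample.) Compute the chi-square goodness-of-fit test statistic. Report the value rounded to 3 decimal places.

test statistic = 40.458

n = 96; E_i = n·p_i = [30.00, 30.00, 12.00, 24.00]
χ² = (26−30.00)²/30.00 + (8−30.00)²/30.00 + (27−12.00)²/12.00 + (35−24.00)²/24.00 = 40.4583
df = 3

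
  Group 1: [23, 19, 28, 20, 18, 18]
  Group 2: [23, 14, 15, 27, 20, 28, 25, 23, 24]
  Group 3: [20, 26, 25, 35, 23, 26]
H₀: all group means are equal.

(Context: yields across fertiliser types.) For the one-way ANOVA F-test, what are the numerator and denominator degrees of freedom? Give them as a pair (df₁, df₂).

k = 3 groups, N = 21 total
df = (k−1, N−k) = (3−1, 21−3) = (2, 18)

degrees of freedom = [2, 18]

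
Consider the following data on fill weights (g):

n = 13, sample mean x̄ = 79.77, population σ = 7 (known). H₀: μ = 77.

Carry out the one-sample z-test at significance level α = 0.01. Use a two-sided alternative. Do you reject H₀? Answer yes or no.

reject H₀: no

SE = σ/√n = 7/√13 = 1.9415
z = (x̄−μ₀)/SE = (79.77−77)/1.9415 = 1.4268
p-value (two-sided) = 0.15365
At α=0.01: p ≥ α → fail to reject H₀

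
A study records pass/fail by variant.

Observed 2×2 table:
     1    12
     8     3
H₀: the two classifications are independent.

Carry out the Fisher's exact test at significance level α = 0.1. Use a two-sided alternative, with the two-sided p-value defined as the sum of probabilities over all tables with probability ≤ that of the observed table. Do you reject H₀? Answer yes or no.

Margins: r₁=13, r₂=11, c₁=9, c₂=15, n=24
p_obs = C(13,1)·C(11,8)/C(24,9); sum pmf over tables with pmf ≤ p_obs
p-value (two-sided) = 0.00223
At α=0.1: p < α → reject H₀

reject H₀: yes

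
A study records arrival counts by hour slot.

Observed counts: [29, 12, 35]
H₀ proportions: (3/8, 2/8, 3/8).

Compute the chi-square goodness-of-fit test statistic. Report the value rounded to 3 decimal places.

n = 76; E_i = n·p_i = [28.50, 19.00, 28.50]
χ² = (29−28.50)²/28.50 + (12−19.00)²/19.00 + (35−28.50)²/28.50 = 4.0702
df = 2

test statistic = 4.070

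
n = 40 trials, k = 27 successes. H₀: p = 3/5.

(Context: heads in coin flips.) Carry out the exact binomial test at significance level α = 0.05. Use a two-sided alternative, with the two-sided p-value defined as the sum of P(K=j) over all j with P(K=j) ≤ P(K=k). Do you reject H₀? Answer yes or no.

reject H₀: no

Exact binomial: n=40, k=27, p₀=3/5=0.6000
P(X=j) = C(n,j)·p₀^j·(1−p₀)^(n−j); p = Σ P(X=j) over j with P(X=j) ≤ P(X=27)
p-value (two-sided) = 0.42009
At α=0.05: p ≥ α → fail to reject H₀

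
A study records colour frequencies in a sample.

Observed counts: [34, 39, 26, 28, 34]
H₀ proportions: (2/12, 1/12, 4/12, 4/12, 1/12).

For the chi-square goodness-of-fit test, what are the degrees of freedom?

degrees of freedom = 4

df = k − 1 = 5 − 1 = 4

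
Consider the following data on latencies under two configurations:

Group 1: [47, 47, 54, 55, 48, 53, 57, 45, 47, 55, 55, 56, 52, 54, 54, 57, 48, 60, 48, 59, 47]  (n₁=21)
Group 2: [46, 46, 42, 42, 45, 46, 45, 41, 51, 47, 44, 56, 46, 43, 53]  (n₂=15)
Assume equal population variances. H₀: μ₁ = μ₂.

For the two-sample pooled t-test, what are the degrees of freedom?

df = n₁ + n₂ − 2 = 21 + 15 − 2 = 34

degrees of freedom = 34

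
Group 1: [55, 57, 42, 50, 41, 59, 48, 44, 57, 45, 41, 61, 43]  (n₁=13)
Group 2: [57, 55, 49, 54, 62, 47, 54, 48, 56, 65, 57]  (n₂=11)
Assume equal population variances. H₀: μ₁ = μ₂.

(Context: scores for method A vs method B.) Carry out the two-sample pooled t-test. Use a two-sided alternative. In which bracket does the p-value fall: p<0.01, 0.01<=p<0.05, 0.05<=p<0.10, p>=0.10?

x̄₁=49.462, s₁=7.423, n₁=13
x̄₂=54.909, s₂=5.558, n₂=11
s_p² = [12·7.423² + 10·5.558²]/22 = 44.0973
SE = √(s_p²·(1/13+1/11)) = 2.7205
t = (49.462−54.909)/2.7205 = -2.0024
df = 22
p-value (two-sided) = 0.05772
→ bracket: 0.05<=p<0.10

p-value bracket: 0.05<=p<0.10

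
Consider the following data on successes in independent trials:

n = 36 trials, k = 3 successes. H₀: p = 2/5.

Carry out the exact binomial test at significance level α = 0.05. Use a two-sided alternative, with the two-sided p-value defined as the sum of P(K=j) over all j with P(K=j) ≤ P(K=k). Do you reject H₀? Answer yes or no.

Exact binomial: n=36, k=3, p₀=2/5=0.4000
P(X=j) = C(n,j)·p₀^j·(1−p₀)^(n−j); p = Σ P(X=j) over j with P(X=j) ≤ P(X=3)
p-value (two-sided) = 0.00005
At α=0.05: p < α → reject H₀

reject H₀: yes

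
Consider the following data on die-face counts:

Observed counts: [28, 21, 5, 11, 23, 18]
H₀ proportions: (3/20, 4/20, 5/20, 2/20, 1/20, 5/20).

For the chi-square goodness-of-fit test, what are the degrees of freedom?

degrees of freedom = 5

df = k − 1 = 6 − 1 = 5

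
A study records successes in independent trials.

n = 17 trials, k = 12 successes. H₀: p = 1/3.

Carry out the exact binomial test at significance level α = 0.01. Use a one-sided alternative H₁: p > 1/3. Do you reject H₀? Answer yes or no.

reject H₀: yes

Exact binomial: n=17, k=12, p₀=1/3=0.3333
P(X≥12) from Σ C(n,i)·p₀^i·(1−p₀)^(n−i)
p-value (one-sided, H₁ greater) = 0.00187
At α=0.01: p < α → reject H₀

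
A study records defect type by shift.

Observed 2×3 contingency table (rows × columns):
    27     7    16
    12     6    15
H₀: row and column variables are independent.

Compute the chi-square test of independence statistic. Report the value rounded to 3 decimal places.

test statistic = 2.501

Row totals [50, 33], col totals [39, 13, 31], n=83
χ² = (27−23.49)²/23.49 + (7−7.83)²/7.83 + (16−18.67)²/18.67 + (12−15.51)²/15.51 + (6−5.17)²/5.17 + (15−12.33)²/12.33 = 2.5014
df = 2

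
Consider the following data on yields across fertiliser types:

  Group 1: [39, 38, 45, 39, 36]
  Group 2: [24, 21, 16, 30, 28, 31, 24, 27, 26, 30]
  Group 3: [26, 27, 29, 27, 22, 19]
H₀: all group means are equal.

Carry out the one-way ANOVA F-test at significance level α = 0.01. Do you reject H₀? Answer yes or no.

Group means [39.40, 25.70, 25.00], grand mean 28.762
SSB = Σnᵢ(x̄ᵢ−x̄)² = 744.510; SSW = ΣΣ(x−x̄ᵢ)² = 309.300
MSB = 744.510/2 = 372.2548; MSW = 309.300/18 = 17.1833
F = MSB/MSW = 21.6637
df = (2, 18)
p-value (upper-tail) = 0.00002
At α=0.01: p < α → reject H₀

reject H₀: yes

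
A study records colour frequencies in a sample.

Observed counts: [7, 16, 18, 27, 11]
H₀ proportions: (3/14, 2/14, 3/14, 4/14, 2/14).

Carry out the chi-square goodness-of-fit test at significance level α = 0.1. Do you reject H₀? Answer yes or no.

n = 79; E_i = n·p_i = [16.93, 11.29, 16.93, 22.57, 11.29]
χ² = (7−16.93)²/16.93 + (16−11.29)²/11.29 + (18−16.93)²/16.93 + (27−22.57)²/22.57 + (11−11.29)²/11.29 = 8.7363
df = 4
p-value (upper-tail) = 0.06804
At α=0.1: p < α → reject H₀

reject H₀: yes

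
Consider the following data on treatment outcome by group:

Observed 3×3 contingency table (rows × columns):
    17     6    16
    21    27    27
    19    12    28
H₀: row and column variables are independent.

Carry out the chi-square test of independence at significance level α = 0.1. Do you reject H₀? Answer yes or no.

reject H₀: yes

Row totals [39, 75, 59], col totals [57, 45, 71], n=173
χ² = (17−12.85)²/12.85 + (6−10.14)²/10.14 + (16−16.01)²/16.01 + (21−24.71)²/24.71 + (27−19.51)²/19.51 + (27−30.78)²/30.78 + (19−19.44)²/19.44 + (12−15.35)²/15.35 + (28−24.21)²/24.21 = 8.2638
df = 4
p-value (upper-tail) = 0.08238
At α=0.1: p < α → reject H₀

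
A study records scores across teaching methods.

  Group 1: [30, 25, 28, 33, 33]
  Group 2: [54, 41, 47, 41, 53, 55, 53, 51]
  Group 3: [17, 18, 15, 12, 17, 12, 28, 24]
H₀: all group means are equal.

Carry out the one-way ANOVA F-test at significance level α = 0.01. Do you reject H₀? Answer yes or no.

Group means [29.80, 49.38, 17.88], grand mean 32.714
SSB = Σnᵢ(x̄ᵢ−x̄)² = 4024.736; SSW = ΣΣ(x−x̄ᵢ)² = 493.550
MSB = 4024.736/2 = 2012.3679; MSW = 493.550/18 = 27.4194
F = MSB/MSW = 73.3920
df = (2, 18)
p-value (upper-tail) = 0.00000
At α=0.01: p < α → reject H₀

reject H₀: yes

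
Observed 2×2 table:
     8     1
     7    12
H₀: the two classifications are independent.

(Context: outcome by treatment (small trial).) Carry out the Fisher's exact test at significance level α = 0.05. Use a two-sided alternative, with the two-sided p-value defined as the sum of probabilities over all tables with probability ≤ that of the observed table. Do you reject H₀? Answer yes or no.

Margins: r₁=9, r₂=19, c₁=15, c₂=13, n=28
p_obs = C(9,8)·C(19,7)/C(28,15); sum pmf over tables with pmf ≤ p_obs
p-value (two-sided) = 0.01573
At α=0.05: p < α → reject H₀

reject H₀: yes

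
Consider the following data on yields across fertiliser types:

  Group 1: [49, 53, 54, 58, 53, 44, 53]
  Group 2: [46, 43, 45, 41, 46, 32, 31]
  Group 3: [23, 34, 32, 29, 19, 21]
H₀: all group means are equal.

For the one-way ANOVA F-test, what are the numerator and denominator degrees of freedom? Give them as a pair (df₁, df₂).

k = 3 groups, N = 20 total
df = (k−1, N−k) = (3−1, 20−3) = (2, 17)

degrees of freedom = [2, 17]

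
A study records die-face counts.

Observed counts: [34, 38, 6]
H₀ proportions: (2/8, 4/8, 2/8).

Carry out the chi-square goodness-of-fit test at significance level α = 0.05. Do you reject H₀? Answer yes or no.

reject H₀: yes

n = 78; E_i = n·p_i = [19.50, 39.00, 19.50]
χ² = (34−19.50)²/19.50 + (38−39.00)²/39.00 + (6−19.50)²/19.50 = 20.1538
df = 2
p-value (upper-tail) = 0.00004
At α=0.05: p < α → reject H₀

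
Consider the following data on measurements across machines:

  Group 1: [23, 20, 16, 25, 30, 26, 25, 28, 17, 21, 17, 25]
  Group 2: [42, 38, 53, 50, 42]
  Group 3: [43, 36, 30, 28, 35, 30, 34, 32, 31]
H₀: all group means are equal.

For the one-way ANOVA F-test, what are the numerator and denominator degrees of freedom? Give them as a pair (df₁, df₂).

k = 3 groups, N = 26 total
df = (k−1, N−k) = (3−1, 26−3) = (2, 23)

degrees of freedom = [2, 23]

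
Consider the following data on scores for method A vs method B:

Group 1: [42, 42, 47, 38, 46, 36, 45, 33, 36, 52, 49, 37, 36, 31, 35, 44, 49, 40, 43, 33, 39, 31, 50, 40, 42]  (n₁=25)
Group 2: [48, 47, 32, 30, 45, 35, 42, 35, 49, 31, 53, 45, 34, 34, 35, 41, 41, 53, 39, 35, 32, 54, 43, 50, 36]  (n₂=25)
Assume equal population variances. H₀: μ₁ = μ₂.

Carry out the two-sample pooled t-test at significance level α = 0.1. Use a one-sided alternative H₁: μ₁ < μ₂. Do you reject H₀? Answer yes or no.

reject H₀: no

x̄₁=40.640, s₁=6.089, n₁=25
x̄₂=40.760, s₂=7.573, n₂=25
s_p² = [24·6.089² + 24·7.573²]/48 = 47.2150
SE = √(s_p²·(1/25+1/25)) = 1.9435
t = (40.640−40.760)/1.9435 = -0.0617
df = 48
p-value (one-sided, H₁ less) = 0.47551
At α=0.1: p ≥ α → fail to reject H₀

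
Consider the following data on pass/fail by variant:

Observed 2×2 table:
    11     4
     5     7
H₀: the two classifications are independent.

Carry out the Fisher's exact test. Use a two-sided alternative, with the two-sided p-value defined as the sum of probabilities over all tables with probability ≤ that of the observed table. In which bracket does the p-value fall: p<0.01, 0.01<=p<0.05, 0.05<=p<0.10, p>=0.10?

p-value bracket: p>=0.10

Margins: r₁=15, r₂=12, c₁=16, c₂=11, n=27
p_obs = C(15,11)·C(12,5)/C(27,16); sum pmf over tables with pmf ≤ p_obs
p-value (two-sided) = 0.13025
→ bracket: p>=0.10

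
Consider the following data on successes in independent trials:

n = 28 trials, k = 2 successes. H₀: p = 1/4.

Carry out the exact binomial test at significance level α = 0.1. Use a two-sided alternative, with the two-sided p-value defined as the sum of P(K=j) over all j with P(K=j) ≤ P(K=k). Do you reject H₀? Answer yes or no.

Exact binomial: n=28, k=2, p₀=1/4=0.2500
P(X=j) = C(n,j)·p₀^j·(1−p₀)^(n−j); p = Σ P(X=j) over j with P(X=j) ≤ P(X=2)
p-value (two-sided) = 0.02785
At α=0.1: p < α → reject H₀

reject H₀: yes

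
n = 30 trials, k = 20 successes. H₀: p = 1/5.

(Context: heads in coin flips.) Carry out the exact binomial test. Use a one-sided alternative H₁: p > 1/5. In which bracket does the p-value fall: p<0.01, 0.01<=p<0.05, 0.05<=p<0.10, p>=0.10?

p-value bracket: p<0.01

Exact binomial: n=30, k=20, p₀=1/5=0.2000
P(X≥20) from Σ C(n,i)·p₀^i·(1−p₀)^(n−i)
p-value (one-sided, H₁ greater) = 0.00000
→ bracket: p<0.01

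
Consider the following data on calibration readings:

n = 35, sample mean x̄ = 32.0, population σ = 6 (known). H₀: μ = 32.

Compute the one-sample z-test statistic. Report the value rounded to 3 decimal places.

SE = σ/√n = 6/√35 = 1.0142
z = (x̄−μ₀)/SE = (32.0−32)/1.0142 = 0.0000

test statistic = 0.000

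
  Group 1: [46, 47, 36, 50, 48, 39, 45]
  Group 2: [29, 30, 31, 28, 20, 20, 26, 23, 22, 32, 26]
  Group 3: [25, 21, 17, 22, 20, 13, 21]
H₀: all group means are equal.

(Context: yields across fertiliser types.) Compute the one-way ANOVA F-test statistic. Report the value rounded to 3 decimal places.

Group means [44.43, 26.09, 19.86], grand mean 29.480
SSB = Σnᵢ(x̄ᵢ−x̄)² = 2338.759; SSW = ΣΣ(x−x̄ᵢ)² = 429.481
MSB = 2338.759/2 = 1169.3797; MSW = 429.481/22 = 19.5218
F = MSB/MSW = 59.9011
df = (2, 22)

test statistic = 59.901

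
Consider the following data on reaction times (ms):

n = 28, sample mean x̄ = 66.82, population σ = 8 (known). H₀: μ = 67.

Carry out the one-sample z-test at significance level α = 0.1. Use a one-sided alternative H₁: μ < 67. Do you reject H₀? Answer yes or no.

reject H₀: no

SE = σ/√n = 8/√28 = 1.5119
z = (x̄−μ₀)/SE = (66.82−67)/1.5119 = -0.1191
p-value (one-sided, H₁ less) = 0.45261
At α=0.1: p ≥ α → fail to reject H₀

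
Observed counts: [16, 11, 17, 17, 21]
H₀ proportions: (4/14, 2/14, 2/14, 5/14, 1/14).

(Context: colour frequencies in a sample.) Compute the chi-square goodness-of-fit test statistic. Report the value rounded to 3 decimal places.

n = 82; E_i = n·p_i = [23.43, 11.71, 11.71, 29.29, 5.86]
χ² = (16−23.43)²/23.43 + (11−11.71)²/11.71 + (17−11.71)²/11.71 + (17−29.29)²/29.29 + (21−5.86)²/5.86 = 49.0878
df = 4

test statistic = 49.088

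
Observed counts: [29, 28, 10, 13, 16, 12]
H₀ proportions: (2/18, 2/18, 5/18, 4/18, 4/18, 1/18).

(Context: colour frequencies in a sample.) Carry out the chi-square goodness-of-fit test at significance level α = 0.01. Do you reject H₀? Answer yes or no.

reject H₀: yes

n = 108; E_i = n·p_i = [12.00, 12.00, 30.00, 24.00, 24.00, 6.00]
χ² = (29−12.00)²/12.00 + (28−12.00)²/12.00 + (10−30.00)²/30.00 + (13−24.00)²/24.00 + (16−24.00)²/24.00 + (12−6.00)²/6.00 = 72.4583
df = 5
p-value (upper-tail) = 0.00000
At α=0.01: p < α → reject H₀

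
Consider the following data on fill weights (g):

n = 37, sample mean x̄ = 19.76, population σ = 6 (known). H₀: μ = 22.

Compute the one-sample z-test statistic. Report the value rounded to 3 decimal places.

test statistic = -2.271

SE = σ/√n = 6/√37 = 0.9864
z = (x̄−μ₀)/SE = (19.76−22)/0.9864 = -2.2709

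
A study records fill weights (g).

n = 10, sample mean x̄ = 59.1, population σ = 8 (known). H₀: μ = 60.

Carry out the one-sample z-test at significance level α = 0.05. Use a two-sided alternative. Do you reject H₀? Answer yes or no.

reject H₀: no

SE = σ/√n = 8/√10 = 2.5298
z = (x̄−μ₀)/SE = (59.1−60)/2.5298 = -0.3558
p-value (two-sided) = 0.72202
At α=0.05: p ≥ α → fail to reject H₀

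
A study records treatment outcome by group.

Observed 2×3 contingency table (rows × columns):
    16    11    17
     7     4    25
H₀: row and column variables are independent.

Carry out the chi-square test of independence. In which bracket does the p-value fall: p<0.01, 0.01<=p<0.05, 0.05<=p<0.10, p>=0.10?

p-value bracket: 0.01<=p<0.05

Row totals [44, 36], col totals [23, 15, 42], n=80
χ² = (16−12.65)²/12.65 + (11−8.25)²/8.25 + (17−23.10)²/23.10 + (7−10.35)²/10.35 + (4−6.75)²/6.75 + (25−18.90)²/18.90 = 7.5881
df = 2
p-value (upper-tail) = 0.02250
→ bracket: 0.01<=p<0.05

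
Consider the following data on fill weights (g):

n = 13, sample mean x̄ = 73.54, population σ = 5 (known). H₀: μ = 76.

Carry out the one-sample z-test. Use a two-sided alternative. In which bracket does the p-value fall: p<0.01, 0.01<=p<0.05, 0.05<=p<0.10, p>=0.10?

p-value bracket: 0.05<=p<0.10

SE = σ/√n = 5/√13 = 1.3868
z = (x̄−μ₀)/SE = (73.54−76)/1.3868 = -1.7739
p-value (two-sided) = 0.07607
→ bracket: 0.05<=p<0.10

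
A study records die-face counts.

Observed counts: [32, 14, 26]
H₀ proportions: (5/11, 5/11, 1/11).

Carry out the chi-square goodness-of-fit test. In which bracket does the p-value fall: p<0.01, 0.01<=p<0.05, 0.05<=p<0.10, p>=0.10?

n = 72; E_i = n·p_i = [32.73, 32.73, 6.55]
χ² = (32−32.73)²/32.73 + (14−32.73)²/32.73 + (26−6.55)²/6.55 = 68.5556
df = 2
p-value (upper-tail) = 0.00000
→ bracket: p<0.01

p-value bracket: p<0.01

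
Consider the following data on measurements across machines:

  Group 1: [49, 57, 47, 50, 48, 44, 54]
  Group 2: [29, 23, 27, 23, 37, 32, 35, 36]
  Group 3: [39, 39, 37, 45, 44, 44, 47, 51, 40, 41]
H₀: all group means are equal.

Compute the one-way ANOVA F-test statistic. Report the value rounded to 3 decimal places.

Group means [49.86, 30.25, 42.70], grand mean 40.720
SSB = Σnᵢ(x̄ᵢ−x̄)² = 1500.583; SSW = ΣΣ(x−x̄ᵢ)² = 502.457
MSB = 1500.583/2 = 750.2914; MSW = 502.457/22 = 22.8390
F = MSB/MSW = 32.8514
df = (2, 22)

test statistic = 32.851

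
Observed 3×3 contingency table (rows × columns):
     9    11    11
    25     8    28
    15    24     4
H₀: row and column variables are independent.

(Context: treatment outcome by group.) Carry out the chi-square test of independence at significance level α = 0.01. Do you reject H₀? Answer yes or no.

reject H₀: yes

Row totals [31, 61, 43], col totals [49, 43, 43], n=135
χ² = (9−11.25)²/11.25 + (11−9.87)²/9.87 + (11−9.87)²/9.87 + (25−22.14)²/22.14 + (8−19.43)²/19.43 + (28−19.43)²/19.43 + (15−15.61)²/15.61 + (24−13.70)²/13.70 + (4−13.70)²/13.70 = 26.2202
df = 4
p-value (upper-tail) = 0.00003
At α=0.01: p < α → reject H₀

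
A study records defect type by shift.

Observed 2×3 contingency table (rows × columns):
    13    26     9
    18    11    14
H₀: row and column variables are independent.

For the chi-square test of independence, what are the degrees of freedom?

degrees of freedom = 2

df = (r−1)(c−1) = (2−1)·(3−1) = 2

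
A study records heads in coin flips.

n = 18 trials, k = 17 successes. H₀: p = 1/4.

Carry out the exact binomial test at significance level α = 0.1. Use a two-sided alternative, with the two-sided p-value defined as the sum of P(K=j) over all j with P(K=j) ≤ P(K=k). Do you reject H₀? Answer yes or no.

Exact binomial: n=18, k=17, p₀=1/4=0.2500
P(X=j) = C(n,j)·p₀^j·(1−p₀)^(n−j); p = Σ P(X=j) over j with P(X=j) ≤ P(X=17)
p-value (two-sided) = 0.00000
At α=0.1: p < α → reject H₀

reject H₀: yes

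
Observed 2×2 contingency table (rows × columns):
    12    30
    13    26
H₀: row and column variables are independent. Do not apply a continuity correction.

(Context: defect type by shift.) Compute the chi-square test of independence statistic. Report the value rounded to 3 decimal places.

test statistic = 0.215

Row totals [42, 39], col totals [25, 56], n=81
χ² = (12−12.96)²/12.96 + (30−29.04)²/29.04 + (13−12.04)²/12.04 + (26−26.96)²/26.96 = 0.2149
df = 1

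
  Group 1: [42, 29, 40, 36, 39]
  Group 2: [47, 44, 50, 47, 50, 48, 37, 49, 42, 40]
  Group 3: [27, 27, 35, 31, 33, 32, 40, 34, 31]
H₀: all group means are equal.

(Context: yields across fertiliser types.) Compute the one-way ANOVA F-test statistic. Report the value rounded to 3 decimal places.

Group means [37.20, 45.40, 32.22], grand mean 38.750
SSB = Σnᵢ(x̄ᵢ−x̄)² = 837.744; SSW = ΣΣ(x−x̄ᵢ)² = 412.756
MSB = 837.744/2 = 418.8722; MSW = 412.756/21 = 19.6550
F = MSB/MSW = 21.3112
df = (2, 21)

test statistic = 21.311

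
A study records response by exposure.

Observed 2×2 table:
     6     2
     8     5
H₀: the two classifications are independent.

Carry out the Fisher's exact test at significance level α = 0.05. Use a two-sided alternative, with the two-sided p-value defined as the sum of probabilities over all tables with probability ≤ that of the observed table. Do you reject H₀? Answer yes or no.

reject H₀: no

Margins: r₁=8, r₂=13, c₁=14, c₂=7, n=21
p_obs = C(8,6)·C(13,8)/C(21,14); sum pmf over tables with pmf ≤ p_obs
p-value (two-sided) = 0.65566
At α=0.05: p ≥ α → fail to reject H₀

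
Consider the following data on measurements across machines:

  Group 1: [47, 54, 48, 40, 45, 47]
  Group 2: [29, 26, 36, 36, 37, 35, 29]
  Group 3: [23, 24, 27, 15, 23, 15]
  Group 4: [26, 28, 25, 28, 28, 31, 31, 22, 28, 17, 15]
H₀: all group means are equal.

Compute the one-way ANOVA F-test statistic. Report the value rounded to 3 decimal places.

Group means [46.83, 32.57, 21.17, 25.36], grand mean 30.500
SSB = Σnᵢ(x̄ᵢ−x̄)² = 2443.574; SSW = ΣΣ(x−x̄ᵢ)² = 625.926
MSB = 2443.574/3 = 814.5245; MSW = 625.926/26 = 24.0741
F = MSB/MSW = 33.8341
df = (3, 26)

test statistic = 33.834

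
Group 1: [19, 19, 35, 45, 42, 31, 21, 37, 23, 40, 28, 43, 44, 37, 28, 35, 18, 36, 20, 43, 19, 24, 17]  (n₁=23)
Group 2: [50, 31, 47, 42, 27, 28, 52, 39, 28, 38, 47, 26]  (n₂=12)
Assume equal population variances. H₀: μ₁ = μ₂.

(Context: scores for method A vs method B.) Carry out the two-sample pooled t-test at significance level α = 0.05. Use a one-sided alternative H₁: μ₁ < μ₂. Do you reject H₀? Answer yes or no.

x̄₁=30.609, s₁=9.838, n₁=23
x̄₂=37.917, s₂=9.690, n₂=12
s_p² = [22·9.838² + 11·9.690²]/33 = 95.8301
SE = √(s_p²·(1/23+1/12)) = 3.4860
t = (30.609−37.917)/3.4860 = -2.0964
df = 33
p-value (one-sided, H₁ less) = 0.02190
At α=0.05: p < α → reject H₀

reject H₀: yes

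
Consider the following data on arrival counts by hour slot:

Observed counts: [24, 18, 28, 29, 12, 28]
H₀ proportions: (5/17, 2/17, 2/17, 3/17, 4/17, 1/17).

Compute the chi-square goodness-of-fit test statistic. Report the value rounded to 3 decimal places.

n = 139; E_i = n·p_i = [40.88, 16.35, 16.35, 24.53, 32.71, 8.18]
χ² = (24−40.88)²/40.88 + (18−16.35)²/16.35 + (28−16.35)²/16.35 + (29−24.53)²/24.53 + (12−32.71)²/32.71 + (28−8.18)²/8.18 = 77.4177
df = 5

test statistic = 77.418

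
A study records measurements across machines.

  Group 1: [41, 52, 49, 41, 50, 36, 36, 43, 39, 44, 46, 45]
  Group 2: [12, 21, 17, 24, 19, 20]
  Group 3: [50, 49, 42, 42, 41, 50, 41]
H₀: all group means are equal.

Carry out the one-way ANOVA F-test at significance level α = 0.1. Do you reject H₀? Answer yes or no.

Group means [43.50, 18.83, 45.00], grand mean 38.000
SSB = Σnᵢ(x̄ᵢ−x̄)² = 2910.167; SSW = ΣΣ(x−x̄ᵢ)² = 497.833
MSB = 2910.167/2 = 1455.0833; MSW = 497.833/22 = 22.6288
F = MSB/MSW = 64.3023
df = (2, 22)
p-value (upper-tail) = 0.00000
At α=0.1: p < α → reject H₀

reject H₀: yes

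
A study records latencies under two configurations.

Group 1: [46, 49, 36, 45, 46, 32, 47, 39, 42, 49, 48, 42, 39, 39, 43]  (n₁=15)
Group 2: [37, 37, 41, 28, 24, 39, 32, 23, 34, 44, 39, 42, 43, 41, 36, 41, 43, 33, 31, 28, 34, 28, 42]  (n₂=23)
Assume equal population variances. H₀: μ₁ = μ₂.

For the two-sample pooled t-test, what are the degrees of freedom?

df = n₁ + n₂ − 2 = 15 + 23 − 2 = 36

degrees of freedom = 36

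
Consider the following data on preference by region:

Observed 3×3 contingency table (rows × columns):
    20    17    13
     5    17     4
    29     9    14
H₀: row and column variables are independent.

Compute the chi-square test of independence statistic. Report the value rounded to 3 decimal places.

Row totals [50, 26, 52], col totals [54, 43, 31], n=128
χ² = (20−21.09)²/21.09 + (17−16.80)²/16.80 + (13−12.11)²/12.11 + (5−10.97)²/10.97 + (17−8.73)²/8.73 + (4−6.30)²/6.30 + (29−21.94)²/21.94 + (9−17.47)²/17.47 + (14−12.59)²/12.59 = 18.5688
df = 4

test statistic = 18.569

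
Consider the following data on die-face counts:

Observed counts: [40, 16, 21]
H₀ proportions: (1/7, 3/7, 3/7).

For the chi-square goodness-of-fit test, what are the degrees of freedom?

df = k − 1 = 3 − 1 = 2

degrees of freedom = 2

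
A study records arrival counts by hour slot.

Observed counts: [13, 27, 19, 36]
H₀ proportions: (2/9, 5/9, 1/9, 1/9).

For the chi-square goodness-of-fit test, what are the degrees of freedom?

df = k − 1 = 4 − 1 = 3

degrees of freedom = 3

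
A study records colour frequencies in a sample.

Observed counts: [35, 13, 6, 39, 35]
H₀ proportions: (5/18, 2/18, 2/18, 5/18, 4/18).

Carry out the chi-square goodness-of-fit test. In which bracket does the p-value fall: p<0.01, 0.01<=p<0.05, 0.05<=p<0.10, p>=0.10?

n = 128; E_i = n·p_i = [35.56, 14.22, 14.22, 35.56, 28.44]
χ² = (35−35.56)²/35.56 + (13−14.22)²/14.22 + (6−14.22)²/14.22 + (39−35.56)²/35.56 + (35−28.44)²/28.44 = 6.7117
df = 4
p-value (upper-tail) = 0.15193
→ bracket: p>=0.10

p-value bracket: p>=0.10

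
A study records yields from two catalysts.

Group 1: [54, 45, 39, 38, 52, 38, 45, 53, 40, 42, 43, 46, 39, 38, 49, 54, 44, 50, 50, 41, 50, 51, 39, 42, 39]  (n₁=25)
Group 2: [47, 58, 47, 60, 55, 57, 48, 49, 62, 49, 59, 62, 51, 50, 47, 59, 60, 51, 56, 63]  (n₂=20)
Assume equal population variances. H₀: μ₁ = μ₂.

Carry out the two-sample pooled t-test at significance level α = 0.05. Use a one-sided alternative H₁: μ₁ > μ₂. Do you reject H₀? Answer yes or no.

reject H₀: no

x̄₁=44.840, s₁=5.618, n₁=25
x̄₂=54.500, s₂=5.726, n₂=20
s_p² = [24·5.618² + 19·5.726²]/43 = 32.1014
SE = √(s_p²·(1/25+1/20)) = 1.6997
t = (44.840−54.500)/1.6997 = -5.6832
df = 43
p-value (one-sided, H₁ greater) = 1.00000
At α=0.05: p ≥ α → fail to reject H₀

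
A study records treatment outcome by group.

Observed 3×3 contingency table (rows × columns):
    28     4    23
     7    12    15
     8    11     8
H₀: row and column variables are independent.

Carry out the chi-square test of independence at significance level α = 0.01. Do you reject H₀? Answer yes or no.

reject H₀: yes

Row totals [55, 34, 27], col totals [43, 27, 46], n=116
χ² = (28−20.39)²/20.39 + (4−12.80)²/12.80 + (23−21.81)²/21.81 + (7−12.60)²/12.60 + (12−7.91)²/7.91 + (15−13.48)²/13.48 + (8−10.01)²/10.01 + (11−6.28)²/6.28 + (8−10.71)²/10.71 = 18.3561
df = 4
p-value (upper-tail) = 0.00105
At α=0.01: p < α → reject H₀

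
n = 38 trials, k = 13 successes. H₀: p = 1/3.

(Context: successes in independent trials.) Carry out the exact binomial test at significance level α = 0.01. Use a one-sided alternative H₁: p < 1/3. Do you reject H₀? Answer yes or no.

reject H₀: no

Exact binomial: n=38, k=13, p₀=1/3=0.3333
P(X≤13) from Σ C(n,i)·p₀^i·(1−p₀)^(n−i)
p-value (one-sided, H₁ less) = 0.61939
At α=0.01: p ≥ α → fail to reject H₀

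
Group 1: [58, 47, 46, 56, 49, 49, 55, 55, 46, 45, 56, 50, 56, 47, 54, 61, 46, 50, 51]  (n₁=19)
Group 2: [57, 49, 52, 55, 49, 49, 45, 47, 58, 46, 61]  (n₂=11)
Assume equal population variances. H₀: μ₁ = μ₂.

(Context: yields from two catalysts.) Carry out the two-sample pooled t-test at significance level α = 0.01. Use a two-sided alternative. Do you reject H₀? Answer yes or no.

x̄₁=51.421, s₁=4.799, n₁=19
x̄₂=51.636, s₂=5.353, n₂=11
s_p² = [18·4.799² + 10·5.353²]/28 = 25.0420
SE = √(s_p²·(1/19+1/11)) = 1.8959
t = (51.421−51.636)/1.8959 = -0.1136
df = 28
p-value (two-sided) = 0.91039
At α=0.01: p ≥ α → fail to reject H₀

reject H₀: no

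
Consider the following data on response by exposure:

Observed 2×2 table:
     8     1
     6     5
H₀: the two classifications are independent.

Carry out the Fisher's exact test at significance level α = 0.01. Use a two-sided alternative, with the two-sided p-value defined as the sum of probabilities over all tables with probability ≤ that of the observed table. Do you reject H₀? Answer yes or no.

Margins: r₁=9, r₂=11, c₁=14, c₂=6, n=20
p_obs = C(9,8)·C(11,6)/C(20,14); sum pmf over tables with pmf ≤ p_obs
p-value (two-sided) = 0.15712
At α=0.01: p ≥ α → fail to reject H₀

reject H₀: no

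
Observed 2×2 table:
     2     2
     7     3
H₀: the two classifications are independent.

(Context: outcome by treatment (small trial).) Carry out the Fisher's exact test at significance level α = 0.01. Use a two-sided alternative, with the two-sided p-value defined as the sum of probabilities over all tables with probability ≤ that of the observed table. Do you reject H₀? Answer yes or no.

Margins: r₁=4, r₂=10, c₁=9, c₂=5, n=14
p_obs = C(4,2)·C(10,7)/C(14,9); sum pmf over tables with pmf ≤ p_obs
p-value (two-sided) = 0.58042
At α=0.01: p ≥ α → fail to reject H₀

reject H₀: no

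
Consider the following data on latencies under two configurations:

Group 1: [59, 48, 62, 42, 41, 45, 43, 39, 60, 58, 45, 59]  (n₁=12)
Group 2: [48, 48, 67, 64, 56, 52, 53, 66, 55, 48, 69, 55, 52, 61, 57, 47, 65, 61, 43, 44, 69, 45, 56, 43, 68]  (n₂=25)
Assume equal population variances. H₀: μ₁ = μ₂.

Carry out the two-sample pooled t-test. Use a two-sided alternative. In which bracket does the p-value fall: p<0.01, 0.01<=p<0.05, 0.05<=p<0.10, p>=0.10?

x̄₁=50.083, s₁=8.733, n₁=12
x̄₂=55.680, s₂=8.697, n₂=25
s_p² = [11·8.733² + 24·8.697²]/35 = 75.8388
SE = √(s_p²·(1/12+1/25)) = 3.0583
t = (50.083−55.680)/3.0583 = -1.8300
df = 35
p-value (two-sided) = 0.07578
→ bracket: 0.05<=p<0.10

p-value bracket: 0.05<=p<0.10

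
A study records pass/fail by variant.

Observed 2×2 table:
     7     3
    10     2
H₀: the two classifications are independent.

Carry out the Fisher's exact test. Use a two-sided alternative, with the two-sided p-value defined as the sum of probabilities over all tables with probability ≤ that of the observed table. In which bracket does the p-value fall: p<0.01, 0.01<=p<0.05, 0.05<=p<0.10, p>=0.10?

p-value bracket: p>=0.10

Margins: r₁=10, r₂=12, c₁=17, c₂=5, n=22
p_obs = C(10,7)·C(12,10)/C(22,17); sum pmf over tables with pmf ≤ p_obs
p-value (two-sided) = 0.62406
→ bracket: p>=0.10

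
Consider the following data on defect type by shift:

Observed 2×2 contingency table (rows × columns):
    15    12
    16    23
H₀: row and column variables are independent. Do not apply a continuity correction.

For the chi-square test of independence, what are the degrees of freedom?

degrees of freedom = 1

df = (r−1)(c−1) = (2−1)·(2−1) = 1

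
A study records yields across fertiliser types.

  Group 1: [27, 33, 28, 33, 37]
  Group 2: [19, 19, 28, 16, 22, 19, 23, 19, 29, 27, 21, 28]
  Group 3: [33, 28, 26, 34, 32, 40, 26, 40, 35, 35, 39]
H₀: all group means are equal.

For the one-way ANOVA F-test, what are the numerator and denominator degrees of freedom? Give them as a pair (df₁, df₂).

degrees of freedom = [2, 25]

k = 3 groups, N = 28 total
df = (k−1, N−k) = (3−1, 28−3) = (2, 25)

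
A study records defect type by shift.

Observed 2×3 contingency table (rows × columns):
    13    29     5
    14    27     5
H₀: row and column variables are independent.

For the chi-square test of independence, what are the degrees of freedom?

df = (r−1)(c−1) = (2−1)·(3−1) = 2

degrees of freedom = 2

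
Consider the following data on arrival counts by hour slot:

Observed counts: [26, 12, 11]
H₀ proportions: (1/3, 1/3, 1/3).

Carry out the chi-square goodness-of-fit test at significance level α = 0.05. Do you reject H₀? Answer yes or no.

reject H₀: yes

n = 49; E_i = n·p_i = [16.33, 16.33, 16.33]
χ² = (26−16.33)²/16.33 + (12−16.33)²/16.33 + (11−16.33)²/16.33 = 8.6122
df = 2
p-value (upper-tail) = 0.01349
At α=0.05: p < α → reject H₀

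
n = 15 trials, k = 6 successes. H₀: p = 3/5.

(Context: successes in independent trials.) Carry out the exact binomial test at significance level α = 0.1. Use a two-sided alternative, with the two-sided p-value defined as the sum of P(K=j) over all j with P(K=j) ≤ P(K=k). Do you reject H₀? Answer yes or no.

reject H₀: no

Exact binomial: n=15, k=6, p₀=3/5=0.6000
P(X=j) = C(n,j)·p₀^j·(1−p₀)^(n−j); p = Σ P(X=j) over j with P(X=j) ≤ P(X=6)
p-value (two-sided) = 0.12216
At α=0.1: p ≥ α → fail to reject H₀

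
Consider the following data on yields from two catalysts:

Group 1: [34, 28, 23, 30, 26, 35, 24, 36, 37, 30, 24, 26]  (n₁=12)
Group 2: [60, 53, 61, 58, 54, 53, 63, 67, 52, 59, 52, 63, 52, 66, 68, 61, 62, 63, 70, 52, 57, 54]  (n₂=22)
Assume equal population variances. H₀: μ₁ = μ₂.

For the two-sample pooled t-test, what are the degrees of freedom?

degrees of freedom = 32

df = n₁ + n₂ − 2 = 12 + 22 − 2 = 32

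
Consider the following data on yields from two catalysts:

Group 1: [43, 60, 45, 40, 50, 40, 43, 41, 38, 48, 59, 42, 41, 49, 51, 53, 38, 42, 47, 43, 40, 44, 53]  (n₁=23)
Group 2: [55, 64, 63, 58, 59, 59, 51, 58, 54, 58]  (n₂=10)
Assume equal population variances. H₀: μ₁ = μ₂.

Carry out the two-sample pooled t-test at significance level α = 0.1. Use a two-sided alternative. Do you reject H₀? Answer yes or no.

reject H₀: yes

x̄₁=45.652, s₁=6.271, n₁=23
x̄₂=57.900, s₂=3.900, n₂=10
s_p² = [22·6.271² + 9·3.900²]/31 = 32.3264
SE = √(s_p²·(1/23+1/10)) = 2.1536
t = (45.652−57.900)/2.1536 = -5.6871
df = 31
p-value (two-sided) = 0.00000
At α=0.1: p < α → reject H₀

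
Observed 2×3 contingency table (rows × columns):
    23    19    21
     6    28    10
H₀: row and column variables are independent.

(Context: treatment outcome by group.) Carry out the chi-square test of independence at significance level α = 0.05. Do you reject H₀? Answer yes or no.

Row totals [63, 44], col totals [29, 47, 31], n=107
χ² = (23−17.07)²/17.07 + (19−27.67)²/27.67 + (21−18.25)²/18.25 + (6−11.93)²/11.93 + (28−19.33)²/19.33 + (10−12.75)²/12.75 = 12.6161
df = 2
p-value (upper-tail) = 0.00182
At α=0.05: p < α → reject H₀

reject H₀: yes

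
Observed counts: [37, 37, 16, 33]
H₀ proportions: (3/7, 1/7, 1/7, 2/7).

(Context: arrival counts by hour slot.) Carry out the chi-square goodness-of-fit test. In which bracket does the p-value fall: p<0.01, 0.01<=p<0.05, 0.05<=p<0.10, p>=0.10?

p-value bracket: p<0.01

n = 123; E_i = n·p_i = [52.71, 17.57, 17.57, 35.14]
χ² = (37−52.71)²/52.71 + (37−17.57)²/17.57 + (16−17.57)²/17.57 + (33−35.14)²/35.14 = 26.4377
df = 3
p-value (upper-tail) = 0.00001
→ bracket: p<0.01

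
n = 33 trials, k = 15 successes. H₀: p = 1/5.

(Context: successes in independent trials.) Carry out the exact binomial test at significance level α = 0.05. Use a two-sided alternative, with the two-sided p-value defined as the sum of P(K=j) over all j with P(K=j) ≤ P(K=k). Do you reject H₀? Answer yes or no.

Exact binomial: n=33, k=15, p₀=1/5=0.2000
P(X=j) = C(n,j)·p₀^j·(1−p₀)^(n−j); p = Σ P(X=j) over j with P(X=j) ≤ P(X=15)
p-value (two-sided) = 0.00084
At α=0.05: p < α → reject H₀

reject H₀: yes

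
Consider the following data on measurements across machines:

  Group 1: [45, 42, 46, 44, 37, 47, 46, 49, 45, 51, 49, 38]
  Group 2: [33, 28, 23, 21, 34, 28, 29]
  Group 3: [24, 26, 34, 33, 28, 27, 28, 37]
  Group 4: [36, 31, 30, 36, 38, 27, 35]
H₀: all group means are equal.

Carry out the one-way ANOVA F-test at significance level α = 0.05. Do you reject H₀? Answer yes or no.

reject H₀: yes

Group means [44.92, 28.00, 29.62, 33.29], grand mean 35.441
SSB = Σnᵢ(x̄ᵢ−x̄)² = 1768.162; SSW = ΣΣ(x−x̄ᵢ)² = 570.220
MSB = 1768.162/3 = 589.3874; MSW = 570.220/30 = 19.0073
F = MSB/MSW = 31.0084
df = (3, 30)
p-value (upper-tail) = 0.00000
At α=0.05: p < α → reject H₀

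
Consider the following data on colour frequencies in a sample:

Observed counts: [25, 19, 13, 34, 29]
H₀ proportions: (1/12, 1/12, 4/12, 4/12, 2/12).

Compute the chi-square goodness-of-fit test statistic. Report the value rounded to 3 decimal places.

test statistic = 53.775

n = 120; E_i = n·p_i = [10.00, 10.00, 40.00, 40.00, 20.00]
χ² = (25−10.00)²/10.00 + (19−10.00)²/10.00 + (13−40.00)²/40.00 + (34−40.00)²/40.00 + (29−20.00)²/20.00 = 53.7750
df = 4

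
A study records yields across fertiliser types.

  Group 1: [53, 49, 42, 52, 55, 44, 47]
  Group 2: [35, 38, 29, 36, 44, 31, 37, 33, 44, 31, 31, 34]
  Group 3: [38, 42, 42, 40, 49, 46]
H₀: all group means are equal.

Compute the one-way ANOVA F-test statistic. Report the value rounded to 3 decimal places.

Group means [48.86, 35.25, 42.83], grand mean 40.880
SSB = Σnᵢ(x̄ᵢ−x̄)² = 848.700; SSW = ΣΣ(x−x̄ᵢ)² = 483.940
MSB = 848.700/2 = 424.3498; MSW = 483.940/22 = 21.9973
F = MSB/MSW = 19.2910
df = (2, 22)

test statistic = 19.291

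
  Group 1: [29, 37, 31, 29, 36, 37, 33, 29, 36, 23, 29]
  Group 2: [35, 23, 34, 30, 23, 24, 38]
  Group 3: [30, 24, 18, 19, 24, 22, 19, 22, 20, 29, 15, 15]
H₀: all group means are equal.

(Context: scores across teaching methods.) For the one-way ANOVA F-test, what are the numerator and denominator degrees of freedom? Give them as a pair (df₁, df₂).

k = 3 groups, N = 30 total
df = (k−1, N−k) = (3−1, 30−3) = (2, 27)

degrees of freedom = [2, 27]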